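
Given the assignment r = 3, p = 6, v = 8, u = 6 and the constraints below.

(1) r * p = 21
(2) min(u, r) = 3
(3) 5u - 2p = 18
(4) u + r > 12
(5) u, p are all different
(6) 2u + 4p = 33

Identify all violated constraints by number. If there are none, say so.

The assignment fails constraints 1, 4, 5, 6.

(1) r * p = 3 * 6 = 18, not 21 — fails.
(2) min(6, 3) = 3 — holds.
(3) 5u - 2p = 5(6) - 2(6) = 18 — holds.
(4) u + r = 6 + 3 = 9; 9 ≤ 12, bound 12 not met — fails.
(5) u = p = 6, not all different — fails.
(6) 2u + 4p = 2(6) + 4(6) = 36, not 33 — fails.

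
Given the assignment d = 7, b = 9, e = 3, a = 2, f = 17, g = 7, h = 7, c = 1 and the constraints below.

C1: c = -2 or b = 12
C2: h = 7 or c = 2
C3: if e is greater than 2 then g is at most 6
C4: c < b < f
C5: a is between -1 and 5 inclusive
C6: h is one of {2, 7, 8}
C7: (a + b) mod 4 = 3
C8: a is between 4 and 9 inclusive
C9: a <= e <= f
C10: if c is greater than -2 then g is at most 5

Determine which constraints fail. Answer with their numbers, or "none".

C1: c = 1 ≠ -2 and b = 9 ≠ 12; both disjuncts false  false
C2: h = 7 = 7 (first disjunct)  true
C3: e = 3 > 2, so we need g ≤ 6; but g = 7 > 6  false
C4: values 1 < 9 < 17  true
C5: a = 2 lies in [-1, 5]  true
C6: h = 7 is in {2, 7, 8}  true
C7: a + b = 11; 11 mod 4 = 3  true
C8: a = 2 is outside [4, 9]  false
C9: values 2 <= 3 <= 17  true
C10: c = 1 > -2, so we need g ≤ 5; but g = 7 > 5  false

Constraints 1, 3, 8, and 10 do not hold.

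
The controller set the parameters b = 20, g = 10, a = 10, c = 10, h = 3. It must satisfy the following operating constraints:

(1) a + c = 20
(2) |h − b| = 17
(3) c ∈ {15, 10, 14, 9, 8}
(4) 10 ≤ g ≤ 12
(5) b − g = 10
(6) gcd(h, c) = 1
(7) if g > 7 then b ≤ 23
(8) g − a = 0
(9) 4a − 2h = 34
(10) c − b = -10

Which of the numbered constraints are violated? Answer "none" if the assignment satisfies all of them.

All constraints are satisfied.

(1) a + c = 10 + 10 = 20 — satisfied.
(2) |3 − 20| = 17 — satisfied.
(3) c = 10 is in {15, 10, 14, 9, 8} — satisfied.
(4) g = 10 lies in [10, 12] — satisfied.
(5) b − g = 20 − 10 = 10 — satisfied.
(6) gcd(3, 10) = 1 — satisfied.
(7) g = 10 > 7, so we need b ≤ 23; b = 20 ≤ 23 — satisfied.
(8) g − a = 10 − 10 = 0 — satisfied.
(9) 4a − 2h = 4(10) − 2(3) = 34 — satisfied.
(10) c − b = 10 − 20 = -10 — satisfied.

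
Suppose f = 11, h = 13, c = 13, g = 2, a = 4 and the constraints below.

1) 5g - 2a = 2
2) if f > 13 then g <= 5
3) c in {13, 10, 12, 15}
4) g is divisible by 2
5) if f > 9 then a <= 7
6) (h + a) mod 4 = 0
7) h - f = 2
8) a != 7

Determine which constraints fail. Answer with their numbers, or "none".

No — constraint 6 is not satisfied.

1) 5g - 2a = 5(2) - 2(4) = 2 — holds.
2) f = 11, not > 13; antecedent false, conditional vacuously true — holds.
3) c = 13 is in {13, 10, 12, 15} — holds.
4) 2 / 2 = 1, so 2 divides 2 — holds.
5) f = 11 > 9, so we need a ≤ 7; a = 4 ≤ 7 — holds.
6) h + a = 17; 17 mod 4 = 1, not 0 — does not hold.
7) h - f = 13 - 11 = 2 — holds.
8) a = 4, and 4 ≠ 7 — holds.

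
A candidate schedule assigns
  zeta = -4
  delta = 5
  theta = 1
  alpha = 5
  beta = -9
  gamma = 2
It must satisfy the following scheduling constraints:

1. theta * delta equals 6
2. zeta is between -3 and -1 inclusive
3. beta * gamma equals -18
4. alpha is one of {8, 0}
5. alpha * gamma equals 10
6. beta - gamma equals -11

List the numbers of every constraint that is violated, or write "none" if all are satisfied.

1. theta * delta = 1 * 5 = 5, not 6 — violated.
2. zeta = -4 is outside [-3, -1] — violated.
3. beta * gamma = -9 * 2 = -18 — OK.
4. alpha = 5 is not in {8, 0} — violated.
5. alpha * gamma = 5 * 2 = 10 — OK.
6. beta - gamma = -9 - 2 = -11 — OK.

Violated: 1, 2, and 4.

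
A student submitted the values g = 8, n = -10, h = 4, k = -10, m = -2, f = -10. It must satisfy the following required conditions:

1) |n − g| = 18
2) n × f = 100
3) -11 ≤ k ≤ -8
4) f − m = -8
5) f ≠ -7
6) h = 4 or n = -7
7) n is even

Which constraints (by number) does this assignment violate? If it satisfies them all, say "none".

1) |-10 − 8| = 18  true
2) n × f = -10 × (-10) = 100  true
3) k = -10 lies in [-11, -8]  true
4) f − m = -10 − (-2) = -8  true
5) f = -10, and -10 ≠ -7  true
6) h = 4 = 4 (first disjunct)  true
7) n = -10 is even  true

Yes — all constraints hold.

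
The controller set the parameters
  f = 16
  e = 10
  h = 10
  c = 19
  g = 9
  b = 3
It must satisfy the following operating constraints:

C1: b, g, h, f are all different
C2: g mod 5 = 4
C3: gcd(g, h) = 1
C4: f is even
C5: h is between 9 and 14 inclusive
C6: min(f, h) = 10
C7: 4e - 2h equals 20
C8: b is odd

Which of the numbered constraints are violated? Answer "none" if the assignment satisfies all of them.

C1: values 3, 9, 10, 16 are pairwise distinct — satisfied.
C2: 9 mod 5 = 4 — satisfied.
C3: gcd(9, 10) = 1 — satisfied.
C4: f = 16 is even — satisfied.
C5: h = 10 lies in [9, 14] — satisfied.
C6: min(16, 10) = 10 — satisfied.
C7: 4e - 2h = 4(10) - 2(10) = 20 — satisfied.
C8: b = 3 is odd — satisfied.

All constraints are satisfied.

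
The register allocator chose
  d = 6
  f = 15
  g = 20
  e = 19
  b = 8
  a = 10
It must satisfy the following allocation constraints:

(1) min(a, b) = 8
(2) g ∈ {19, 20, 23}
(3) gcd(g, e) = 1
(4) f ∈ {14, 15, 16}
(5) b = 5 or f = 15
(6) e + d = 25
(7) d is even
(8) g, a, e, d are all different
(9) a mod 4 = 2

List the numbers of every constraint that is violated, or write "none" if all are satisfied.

The assignment satisfies every constraint.

(1) min(10, 8) = 8  yes
(2) g = 20 is in {19, 20, 23}  yes
(3) gcd(20, 19) = 1  yes
(4) f = 15 is in {14, 15, 16}  yes
(5) b = 8 ≠ 5, but f = 15 = 15 (second disjunct)  yes
(6) e + d = 19 + 6 = 25  yes
(7) d = 6 is even  yes
(8) values 20, 10, 19, 6 are pairwise distinct  yes
(9) 10 mod 4 = 2  yes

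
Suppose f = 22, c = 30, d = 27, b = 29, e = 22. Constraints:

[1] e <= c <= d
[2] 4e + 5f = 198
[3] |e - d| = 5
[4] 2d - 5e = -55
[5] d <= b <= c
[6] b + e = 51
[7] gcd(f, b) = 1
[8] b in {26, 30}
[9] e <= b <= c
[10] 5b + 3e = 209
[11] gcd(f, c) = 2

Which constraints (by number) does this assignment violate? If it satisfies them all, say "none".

[1] values 22, 30, 27; c = 30 is not <= d = 27 — fails.
[2] 4e + 5f = 4(22) + 5(22) = 198 — holds.
[3] |22 - 27| = 5 — holds.
[4] 2d - 5e = 2(27) - 5(22) = -56, not -55 — fails.
[5] values 27 <= 29 <= 30 — holds.
[6] b + e = 29 + 22 = 51 — holds.
[7] gcd(22, 29) = 1 — holds.
[8] b = 29 is not in {26, 30} — fails.
[9] values 22 <= 29 <= 30 — holds.
[10] 5b + 3e = 5(29) + 3(22) = 211, not 209 — fails.
[11] gcd(22, 30) = 2 — holds.

Violated: 1, 4, 8, and 10.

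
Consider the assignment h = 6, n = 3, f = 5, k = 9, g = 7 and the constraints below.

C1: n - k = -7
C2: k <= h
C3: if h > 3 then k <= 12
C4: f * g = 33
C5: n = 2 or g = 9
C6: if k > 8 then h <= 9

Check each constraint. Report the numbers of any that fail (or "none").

C1: n - k = 3 - 9 = -6, not -7 — violated.
C2: k = 9, h = 6; 9 > 6 (want ≤) — violated.
C3: h = 6 > 3, so we need k ≤ 12; k = 9 ≤ 12 — OK.
C4: f * g = 5 * 7 = 35, not 33 — violated.
C5: n = 3 ≠ 2 and g = 7 ≠ 9; both disjuncts false — violated.
C6: k = 9 > 8, so we need h ≤ 9; h = 6 ≤ 9 — OK.

Constraints 1, 2, 4, and 5 are violated.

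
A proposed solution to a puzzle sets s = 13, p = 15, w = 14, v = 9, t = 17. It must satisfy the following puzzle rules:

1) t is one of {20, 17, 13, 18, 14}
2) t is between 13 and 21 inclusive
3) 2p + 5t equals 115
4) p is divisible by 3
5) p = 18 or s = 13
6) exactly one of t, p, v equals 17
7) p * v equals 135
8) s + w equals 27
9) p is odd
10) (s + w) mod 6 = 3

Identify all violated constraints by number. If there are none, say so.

The assignment satisfies every constraint.

1) t = 17 is in {20, 17, 13, 18, 14} — OK.
2) t = 17 lies in [13, 21] — OK.
3) 2p + 5t = 2(15) + 5(17) = 115 — OK.
4) 15 / 3 = 5, so 3 divides 15 — OK.
5) p = 15 ≠ 18, but s = 13 = 13 (second disjunct) — OK.
6) t=17, p=15, v=9; 1 of them equals 17 — OK.
7) p * v = 15 * 9 = 135 — OK.
8) s + w = 13 + 14 = 27 — OK.
9) p = 15 is odd — OK.
10) s + w = 27; 27 mod 6 = 3 — OK.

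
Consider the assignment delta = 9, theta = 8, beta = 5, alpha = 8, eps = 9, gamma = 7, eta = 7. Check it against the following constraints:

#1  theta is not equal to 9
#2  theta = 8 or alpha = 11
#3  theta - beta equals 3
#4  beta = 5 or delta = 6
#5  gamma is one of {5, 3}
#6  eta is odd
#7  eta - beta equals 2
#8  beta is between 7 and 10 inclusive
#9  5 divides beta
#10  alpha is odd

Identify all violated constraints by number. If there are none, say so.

#1 theta = 8, and 8 ≠ 9 — OK.
#2 theta = 8 = 8 (first disjunct) — OK.
#3 theta - beta = 8 - 5 = 3 — OK.
#4 beta = 5 = 5 (first disjunct) — OK.
#5 gamma = 7 is not in {5, 3} — violated.
#6 eta = 7 is odd — OK.
#7 eta - beta = 7 - 5 = 2 — OK.
#8 beta = 5 is outside [7, 10] — violated.
#9 5 / 5 = 1, so 5 divides 5 — OK.
#10 alpha = 8 is even — violated.

Violated: 5, 8, and 10.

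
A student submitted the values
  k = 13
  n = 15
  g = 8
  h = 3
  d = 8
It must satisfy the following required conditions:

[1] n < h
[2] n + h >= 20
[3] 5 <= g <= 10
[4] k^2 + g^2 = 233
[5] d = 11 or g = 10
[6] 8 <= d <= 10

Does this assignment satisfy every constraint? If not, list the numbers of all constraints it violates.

[1] n = 15, h = 3; 15 ≥ 3 (want <) — fails.
[2] n + h = 15 + 3 = 18; 18 < 20, bound 20 not met — fails.
[3] g = 8 lies in [5, 10] — holds.
[4] k^2 + g^2 = 13^2 + 8^2 = 169 + 64 = 233 — holds.
[5] d = 8 ≠ 11 and g = 8 ≠ 10; both disjuncts false — fails.
[6] d = 8 lies in [8, 10] — holds.

Constraints 1, 2, and 5 do not hold.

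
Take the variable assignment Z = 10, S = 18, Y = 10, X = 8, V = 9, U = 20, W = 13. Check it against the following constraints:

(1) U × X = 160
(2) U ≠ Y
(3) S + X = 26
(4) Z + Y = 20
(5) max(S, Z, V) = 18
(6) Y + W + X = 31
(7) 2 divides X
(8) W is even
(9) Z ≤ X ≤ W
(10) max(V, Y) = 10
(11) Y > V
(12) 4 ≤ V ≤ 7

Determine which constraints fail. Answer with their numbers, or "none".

(1) U × X = 20 × 8 = 160  OK
(2) U = 20, Y = 10; distinct  OK
(3) S + X = 18 + 8 = 26  OK
(4) Z + Y = 10 + 10 = 20  OK
(5) max(18, 10, 9) = 18  OK
(6) Y + W + X = 10 + 13 + 8 = 31  OK
(7) 8 / 2 = 4, so 2 divides 8  OK
(8) W = 13 is odd  FAIL
(9) values 10, 8, 13; Z = 10 is not ≤ X = 8  FAIL
(10) max(9, 10) = 10  OK
(11) Y = 10, V = 9; 10 > 9  OK
(12) V = 9 is outside [4, 7]  FAIL

The assignment fails constraints 8, 9, and 12.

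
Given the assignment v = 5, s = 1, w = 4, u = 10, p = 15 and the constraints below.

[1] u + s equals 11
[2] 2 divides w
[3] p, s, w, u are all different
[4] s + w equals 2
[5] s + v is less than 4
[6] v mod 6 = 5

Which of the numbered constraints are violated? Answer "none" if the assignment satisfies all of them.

[1] u + s = 10 + 1 = 11  yes
[2] 4 / 2 = 2, so 2 divides 4  yes
[3] values 15, 1, 4, 10 are pairwise distinct  yes
[4] s + w = 1 + 4 = 5, not 2  no
[5] s + v = 1 + 5 = 6; 6 ≥ 4, bound 4 not met  no
[6] 5 mod 6 = 5  yes

Constraints 4 and 5 do not hold.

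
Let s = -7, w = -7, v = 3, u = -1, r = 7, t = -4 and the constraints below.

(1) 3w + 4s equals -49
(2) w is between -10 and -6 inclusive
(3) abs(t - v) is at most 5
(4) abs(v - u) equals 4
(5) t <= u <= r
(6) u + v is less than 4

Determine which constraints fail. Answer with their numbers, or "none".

(1) 3w + 4s = 3(-7) + 4(-7) = -49 — OK.
(2) w = -7 lies in [-10, -6] — OK.
(3) abs(-4 - 3) = 7; 7 > 5, exceeds bound 5 — violated.
(4) abs(3 - (-1)) = 4 — OK.
(5) values -4 <= -1 <= 7 — OK.
(6) u + v = -1 + 3 = 2; 2 < 4 — OK.

Constraint 3 is violated.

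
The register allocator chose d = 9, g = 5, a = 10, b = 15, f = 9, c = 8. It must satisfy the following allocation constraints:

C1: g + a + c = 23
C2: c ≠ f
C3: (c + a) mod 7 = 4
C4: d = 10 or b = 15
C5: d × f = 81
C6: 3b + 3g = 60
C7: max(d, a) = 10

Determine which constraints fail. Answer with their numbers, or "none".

All constraints are satisfied.

C1: g + a + c = 5 + 10 + 8 = 23 — holds.
C2: c = 8, f = 9; distinct — holds.
C3: c + a = 18; 18 mod 7 = 4 — holds.
C4: d = 9 ≠ 10, but b = 15 = 15 (second disjunct) — holds.
C5: d × f = 9 × 9 = 81 — holds.
C6: 3b + 3g = 3(15) + 3(5) = 60 — holds.
C7: max(9, 10) = 10 — holds.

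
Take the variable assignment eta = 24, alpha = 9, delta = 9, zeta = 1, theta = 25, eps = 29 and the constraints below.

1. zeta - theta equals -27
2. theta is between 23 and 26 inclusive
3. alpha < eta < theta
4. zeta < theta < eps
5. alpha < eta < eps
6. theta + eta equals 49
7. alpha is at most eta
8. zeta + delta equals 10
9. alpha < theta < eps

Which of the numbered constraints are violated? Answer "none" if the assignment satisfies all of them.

No — constraint 1 is not satisfied.

1. zeta - theta = 1 - 25 = -24, not -27  ✘
2. theta = 25 lies in [23, 26]  ✔
3. values 9 < 24 < 25  ✔
4. values 1 < 25 < 29  ✔
5. values 9 < 24 < 29  ✔
6. theta + eta = 25 + 24 = 49  ✔
7. alpha = 9, eta = 24; 9 ≤ 24  ✔
8. zeta + delta = 1 + 9 = 10  ✔
9. values 9 < 25 < 29  ✔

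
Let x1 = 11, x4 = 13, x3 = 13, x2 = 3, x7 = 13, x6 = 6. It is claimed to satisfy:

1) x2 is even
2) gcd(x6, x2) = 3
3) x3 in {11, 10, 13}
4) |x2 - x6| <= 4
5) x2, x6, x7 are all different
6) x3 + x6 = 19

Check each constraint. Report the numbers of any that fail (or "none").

1) x2 = 3 is odd — violated.
2) gcd(6, 3) = 3 — OK.
3) x3 = 13 is in {11, 10, 13} — OK.
4) |3 - 6| = 3; 3 ≤ 4 — OK.
5) values 3, 6, 13 are pairwise distinct — OK.
6) x3 + x6 = 13 + 6 = 19 — OK.

Constraint 1 does not hold.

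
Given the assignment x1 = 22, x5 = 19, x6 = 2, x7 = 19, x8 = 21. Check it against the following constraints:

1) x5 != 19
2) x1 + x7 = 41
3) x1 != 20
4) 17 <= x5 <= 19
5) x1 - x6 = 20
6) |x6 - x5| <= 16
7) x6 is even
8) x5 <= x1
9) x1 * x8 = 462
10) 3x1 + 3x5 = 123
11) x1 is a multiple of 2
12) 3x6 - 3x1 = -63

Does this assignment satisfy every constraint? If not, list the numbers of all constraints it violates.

1) x5 = 19, but 19 is required to differ — fails.
2) x1 + x7 = 22 + 19 = 41 — holds.
3) x1 = 22, and 22 ≠ 20 — holds.
4) x5 = 19 lies in [17, 19] — holds.
5) x1 - x6 = 22 - 2 = 20 — holds.
6) |2 - 19| = 17; 17 > 16, exceeds bound 16 — fails.
7) x6 = 2 is even — holds.
8) x5 = 19, x1 = 22; 19 ≤ 22 — holds.
9) x1 * x8 = 22 * 21 = 462 — holds.
10) 3x1 + 3x5 = 3(22) + 3(19) = 123 — holds.
11) 22 / 2 = 11, so 2 divides 22 — holds.
12) 3x6 - 3x1 = 3(2) - 3(22) = -60, not -63 — fails.

No — constraints 1, 6, and 12 are not satisfied.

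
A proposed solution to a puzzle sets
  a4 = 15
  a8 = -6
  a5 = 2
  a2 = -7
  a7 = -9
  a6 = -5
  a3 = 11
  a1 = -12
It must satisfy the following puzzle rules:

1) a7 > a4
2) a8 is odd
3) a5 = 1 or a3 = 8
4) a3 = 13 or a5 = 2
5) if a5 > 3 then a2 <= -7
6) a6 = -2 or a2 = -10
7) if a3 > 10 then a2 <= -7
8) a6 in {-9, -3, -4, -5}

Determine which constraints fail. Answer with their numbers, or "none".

Violated: 1, 2, 3, and 6.

1) a7 = -9, a4 = 15; -9 ≤ 15 (want >)  ✗
2) a8 = -6 is even  ✗
3) a5 = 2 ≠ 1 and a3 = 11 ≠ 8; both disjuncts false  ✗
4) a3 = 11 ≠ 13, but a5 = 2 = 2 (second disjunct)  ✓
5) a5 = 2, not > 3; antecedent false, conditional vacuously true  ✓
6) a6 = -5 ≠ -2 and a2 = -7 ≠ -10; both disjuncts false  ✗
7) a3 = 11 > 10, so we need a2 ≤ -7; a2 = -7 ≤ -7  ✓
8) a6 = -5 is in {-9, -3, -4, -5}  ✓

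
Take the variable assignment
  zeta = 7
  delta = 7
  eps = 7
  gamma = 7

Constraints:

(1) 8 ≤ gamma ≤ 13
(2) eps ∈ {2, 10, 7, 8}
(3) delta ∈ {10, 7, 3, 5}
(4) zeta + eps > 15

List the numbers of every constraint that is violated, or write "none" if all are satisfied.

(1) gamma = 7 is outside [8, 13] — violated.
(2) eps = 7 is in {2, 10, 7, 8} — OK.
(3) delta = 7 is in {10, 7, 3, 5} — OK.
(4) zeta + eps = 7 + 7 = 14; 14 ≤ 15, bound 15 not met — violated.

The assignment fails constraints 1, 4.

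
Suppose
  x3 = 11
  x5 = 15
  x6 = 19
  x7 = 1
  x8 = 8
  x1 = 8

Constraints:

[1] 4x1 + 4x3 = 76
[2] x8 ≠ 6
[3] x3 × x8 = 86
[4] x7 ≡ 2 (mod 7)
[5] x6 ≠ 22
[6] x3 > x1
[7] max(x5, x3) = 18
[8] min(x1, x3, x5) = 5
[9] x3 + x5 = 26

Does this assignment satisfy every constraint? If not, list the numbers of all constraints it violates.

[1] 4x1 + 4x3 = 4(8) + 4(11) = 76  true
[2] x8 = 8, and 8 ≠ 6  true
[3] x3 × x8 = 11 × 8 = 88, not 86  false
[4] 1 mod 7 = 1, not 2  false
[5] x6 = 19, and 19 ≠ 22  true
[6] x3 = 11, x1 = 8; 11 > 8  true
[7] max(15, 11) = 15, not 18  false
[8] min(8, 11, 15) = 8, not 5  false
[9] x3 + x5 = 11 + 15 = 26  true

Constraints 3, 4, 7, 8 do not hold.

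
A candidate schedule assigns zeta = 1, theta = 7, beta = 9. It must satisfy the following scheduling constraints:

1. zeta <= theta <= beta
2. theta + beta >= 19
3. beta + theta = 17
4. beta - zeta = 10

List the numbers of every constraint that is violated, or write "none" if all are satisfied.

The assignment fails constraints 2, 3, and 4.

1. values 1 <= 7 <= 9  ✓
2. theta + beta = 7 + 9 = 16; 16 < 19, bound 19 not met  ✗
3. beta + theta = 9 + 7 = 16, not 17  ✗
4. beta - zeta = 9 - 1 = 8, not 10  ✗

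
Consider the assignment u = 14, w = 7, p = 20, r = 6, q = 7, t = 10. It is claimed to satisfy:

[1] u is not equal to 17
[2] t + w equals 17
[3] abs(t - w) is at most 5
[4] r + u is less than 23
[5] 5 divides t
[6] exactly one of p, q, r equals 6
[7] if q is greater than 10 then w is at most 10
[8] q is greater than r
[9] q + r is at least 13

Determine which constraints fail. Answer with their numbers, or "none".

[1] u = 14, and 14 ≠ 17 — OK.
[2] t + w = 10 + 7 = 17 — OK.
[3] abs(10 - 7) = 3; 3 ≤ 5 — OK.
[4] r + u = 6 + 14 = 20; 20 < 23 — OK.
[5] 10 / 5 = 2, so 5 divides 10 — OK.
[6] p=20, q=7, r=6; 1 of them equals 6 — OK.
[7] q = 7, not > 10; antecedent false, conditional vacuously true — OK.
[8] q = 7, r = 6; 7 > 6 — OK.
[9] q + r = 7 + 6 = 13; 13 ≥ 13 — OK.

No violations.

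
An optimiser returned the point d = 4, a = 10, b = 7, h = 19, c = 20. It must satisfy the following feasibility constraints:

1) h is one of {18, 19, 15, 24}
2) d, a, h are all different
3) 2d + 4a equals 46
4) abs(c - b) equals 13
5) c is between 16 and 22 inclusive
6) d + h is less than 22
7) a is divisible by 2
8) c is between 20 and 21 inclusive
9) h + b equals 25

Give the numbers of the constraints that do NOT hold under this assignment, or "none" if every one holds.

Constraints 3, 6, 9 are violated.

1) h = 19 is in {18, 19, 15, 24} — satisfied.
2) values 4, 10, 19 are pairwise distinct — satisfied.
3) 2d + 4a = 2(4) + 4(10) = 48, not 46 — violated.
4) abs(20 - 7) = 13 — satisfied.
5) c = 20 lies in [16, 22] — satisfied.
6) d + h = 4 + 19 = 23; 23 ≥ 22, bound 22 not met — violated.
7) 10 / 2 = 5, so 2 divides 10 — satisfied.
8) c = 20 lies in [20, 21] — satisfied.
9) h + b = 19 + 7 = 26, not 25 — violated.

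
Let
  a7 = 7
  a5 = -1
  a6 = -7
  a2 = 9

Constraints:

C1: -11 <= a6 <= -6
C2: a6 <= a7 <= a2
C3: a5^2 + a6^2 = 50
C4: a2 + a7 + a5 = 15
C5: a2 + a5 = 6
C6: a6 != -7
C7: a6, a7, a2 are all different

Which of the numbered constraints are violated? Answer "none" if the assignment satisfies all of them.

C1: a6 = -7 lies in [-11, -6] — satisfied.
C2: values -7 <= 7 <= 9 — satisfied.
C3: a5^2 + a6^2 = (-1)^2 + (-7)^2 = 1 + 49 = 50 — satisfied.
C4: a2 + a7 + a5 = 9 + 7 + (-1) = 15 — satisfied.
C5: a2 + a5 = 9 + (-1) = 8, not 6 — violated.
C6: a6 = -7, but -7 is required to differ — violated.
C7: values -7, 7, 9 are pairwise distinct — satisfied.

Violated: 5, 6.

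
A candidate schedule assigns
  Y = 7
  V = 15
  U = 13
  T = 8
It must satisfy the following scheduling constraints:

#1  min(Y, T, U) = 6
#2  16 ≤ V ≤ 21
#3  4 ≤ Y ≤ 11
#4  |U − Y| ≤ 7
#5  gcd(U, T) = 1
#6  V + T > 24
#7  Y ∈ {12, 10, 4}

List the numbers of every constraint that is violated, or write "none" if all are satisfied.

#1 min(7, 8, 13) = 7, not 6  no
#2 V = 15 is outside [16, 21]  no
#3 Y = 7 lies in [4, 11]  yes
#4 |13 − 7| = 6; 6 ≤ 7  yes
#5 gcd(13, 8) = 1  yes
#6 V + T = 15 + 8 = 23; 23 ≤ 24, bound 24 not met  no
#7 Y = 7 is not in {12, 10, 4}  no

The assignment fails constraints 1, 2, 6, 7.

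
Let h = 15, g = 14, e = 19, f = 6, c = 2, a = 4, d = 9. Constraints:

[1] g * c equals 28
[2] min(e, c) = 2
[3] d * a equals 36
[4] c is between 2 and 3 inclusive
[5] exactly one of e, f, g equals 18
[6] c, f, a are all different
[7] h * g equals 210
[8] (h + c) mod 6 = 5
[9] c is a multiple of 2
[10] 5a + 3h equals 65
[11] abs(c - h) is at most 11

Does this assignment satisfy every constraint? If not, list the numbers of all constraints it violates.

[1] g * c = 14 * 2 = 28 — OK.
[2] min(19, 2) = 2 — OK.
[3] d * a = 9 * 4 = 36 — OK.
[4] c = 2 lies in [2, 3] — OK.
[5] e=19, f=6, g=14; 0 of them equal 18, not exactly one — violated.
[6] values 2, 6, 4 are pairwise distinct — OK.
[7] h * g = 15 * 14 = 210 — OK.
[8] h + c = 17; 17 mod 6 = 5 — OK.
[9] 2 / 2 = 1, so 2 divides 2 — OK.
[10] 5a + 3h = 5(4) + 3(15) = 65 — OK.
[11] abs(2 - 15) = 13; 13 > 11, exceeds bound 11 — violated.

No — constraints 5, 11 are not satisfied.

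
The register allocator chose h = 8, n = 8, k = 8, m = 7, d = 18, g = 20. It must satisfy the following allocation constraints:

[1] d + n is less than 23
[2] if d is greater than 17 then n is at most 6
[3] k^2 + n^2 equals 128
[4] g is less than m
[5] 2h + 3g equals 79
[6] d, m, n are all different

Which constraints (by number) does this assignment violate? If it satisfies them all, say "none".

[1] d + n = 18 + 8 = 26; 26 ≥ 23, bound 23 not met — violated.
[2] d = 18 > 17, so we need n ≤ 6; but n = 8 > 6 — violated.
[3] k^2 + n^2 = 8^2 + 8^2 = 64 + 64 = 128 — OK.
[4] g = 20, m = 7; 20 ≥ 7 (want <) — violated.
[5] 2h + 3g = 2(8) + 3(20) = 76, not 79 — violated.
[6] values 18, 7, 8 are pairwise distinct — OK.

The assignment fails constraints 1, 2, 4, 5.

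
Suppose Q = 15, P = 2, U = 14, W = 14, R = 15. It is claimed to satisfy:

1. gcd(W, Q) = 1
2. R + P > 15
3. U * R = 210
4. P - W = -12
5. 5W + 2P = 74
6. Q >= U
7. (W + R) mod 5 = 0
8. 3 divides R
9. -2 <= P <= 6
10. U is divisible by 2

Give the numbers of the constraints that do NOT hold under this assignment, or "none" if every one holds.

1. gcd(14, 15) = 1  true
2. R + P = 15 + 2 = 17; 17 > 15  true
3. U * R = 14 * 15 = 210  true
4. P - W = 2 - 14 = -12  true
5. 5W + 2P = 5(14) + 2(2) = 74  true
6. Q = 15, U = 14; 15 ≥ 14  true
7. W + R = 29; 29 mod 5 = 4, not 0  false
8. 15 / 3 = 5, so 3 divides 15  true
9. P = 2 lies in [-2, 6]  true
10. 14 / 2 = 7, so 2 divides 14  true

The assignment fails constraint 7.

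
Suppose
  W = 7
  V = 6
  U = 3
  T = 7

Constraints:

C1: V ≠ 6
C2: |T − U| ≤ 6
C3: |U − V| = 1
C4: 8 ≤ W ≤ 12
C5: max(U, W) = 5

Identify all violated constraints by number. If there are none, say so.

C1: V = 6, but 6 is required to differ  false
C2: |7 − 3| = 4; 4 ≤ 6  true
C3: |3 − 6| = 3, not 1  false
C4: W = 7 is outside [8, 12]  false
C5: max(3, 7) = 7, not 5  false

Violated: 1, 3, 4, and 5.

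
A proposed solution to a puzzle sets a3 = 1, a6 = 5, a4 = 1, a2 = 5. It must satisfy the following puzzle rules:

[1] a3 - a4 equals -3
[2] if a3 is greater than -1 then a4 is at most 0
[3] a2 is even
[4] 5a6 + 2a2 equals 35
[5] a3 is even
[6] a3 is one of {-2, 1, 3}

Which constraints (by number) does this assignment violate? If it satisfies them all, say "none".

[1] a3 - a4 = 1 - 1 = 0, not -3 — does not hold.
[2] a3 = 1 > -1, so we need a4 ≤ 0; but a4 = 1 > 0 — does not hold.
[3] a2 = 5 is odd — does not hold.
[4] 5a6 + 2a2 = 5(5) + 2(5) = 35 — holds.
[5] a3 = 1 is odd — does not hold.
[6] a3 = 1 is in {-2, 1, 3} — holds.

Constraints 1, 2, 3, and 5 do not hold.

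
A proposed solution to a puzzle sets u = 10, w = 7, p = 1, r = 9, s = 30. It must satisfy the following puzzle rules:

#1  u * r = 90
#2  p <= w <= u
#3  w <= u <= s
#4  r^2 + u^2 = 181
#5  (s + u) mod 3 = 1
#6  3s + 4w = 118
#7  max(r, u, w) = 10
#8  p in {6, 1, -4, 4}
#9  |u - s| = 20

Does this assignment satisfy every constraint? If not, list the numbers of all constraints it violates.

The assignment satisfies every constraint.

#1 u * r = 10 * 9 = 90  yes
#2 values 1 <= 7 <= 10  yes
#3 values 7 <= 10 <= 30  yes
#4 r^2 + u^2 = 9^2 + 10^2 = 81 + 100 = 181  yes
#5 s + u = 40; 40 mod 3 = 1  yes
#6 3s + 4w = 3(30) + 4(7) = 118  yes
#7 max(9, 10, 7) = 10  yes
#8 p = 1 is in {6, 1, -4, 4}  yes
#9 |10 - 30| = 20  yes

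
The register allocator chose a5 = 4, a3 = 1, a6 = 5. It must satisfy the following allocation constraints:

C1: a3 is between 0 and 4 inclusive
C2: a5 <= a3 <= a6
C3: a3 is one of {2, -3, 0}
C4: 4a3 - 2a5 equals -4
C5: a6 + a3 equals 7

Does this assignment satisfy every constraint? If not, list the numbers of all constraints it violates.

C1: a3 = 1 lies in [0, 4] — holds.
C2: values 4, 1, 5; a5 = 4 is not <= a3 = 1 — does not hold.
C3: a3 = 1 is not in {2, -3, 0} — does not hold.
C4: 4a3 - 2a5 = 4(1) - 2(4) = -4 — holds.
C5: a6 + a3 = 5 + 1 = 6, not 7 — does not hold.

The assignment fails constraints 2, 3, and 5.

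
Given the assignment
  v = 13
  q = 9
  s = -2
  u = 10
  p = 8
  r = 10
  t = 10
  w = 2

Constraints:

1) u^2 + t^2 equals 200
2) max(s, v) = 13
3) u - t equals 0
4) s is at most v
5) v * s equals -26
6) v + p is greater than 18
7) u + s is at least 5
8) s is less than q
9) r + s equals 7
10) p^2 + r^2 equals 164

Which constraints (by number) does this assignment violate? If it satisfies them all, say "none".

1) u^2 + t^2 = 10^2 + 10^2 = 100 + 100 = 200  OK
2) max(-2, 13) = 13  OK
3) u - t = 10 - 10 = 0  OK
4) s = -2, v = 13; -2 ≤ 13  OK
5) v * s = 13 * (-2) = -26  OK
6) v + p = 13 + 8 = 21; 21 > 18  OK
7) u + s = 10 + (-2) = 8; 8 ≥ 5  OK
8) s = -2, q = 9; -2 < 9  OK
9) r + s = 10 + (-2) = 8, not 7  FAIL
10) p^2 + r^2 = 8^2 + 10^2 = 64 + 100 = 164  OK

The assignment fails constraint 9.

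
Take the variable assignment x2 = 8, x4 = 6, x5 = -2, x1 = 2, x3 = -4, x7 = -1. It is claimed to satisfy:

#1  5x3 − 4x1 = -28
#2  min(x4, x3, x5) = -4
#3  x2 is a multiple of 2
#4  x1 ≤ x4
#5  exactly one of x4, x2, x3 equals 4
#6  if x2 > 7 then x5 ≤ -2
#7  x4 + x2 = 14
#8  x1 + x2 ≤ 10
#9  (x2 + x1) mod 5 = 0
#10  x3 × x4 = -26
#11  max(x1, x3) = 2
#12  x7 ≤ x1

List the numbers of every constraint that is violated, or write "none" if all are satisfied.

#1 5x3 − 4x1 = 5(-4) − 4(2) = -28 — holds.
#2 min(6, -4, -2) = -4 — holds.
#3 8 / 2 = 4, so 2 divides 8 — holds.
#4 x1 = 2, x4 = 6; 2 ≤ 6 — holds.
#5 x4=6, x2=8, x3=-4; 0 of them equal 4, not exactly one — does not hold.
#6 x2 = 8 > 7, so we need x5 ≤ -2; x5 = -2 ≤ -2 — holds.
#7 x4 + x2 = 6 + 8 = 14 — holds.
#8 x1 + x2 = 2 + 8 = 10; 10 ≤ 10 — holds.
#9 x2 + x1 = 10; 10 mod 5 = 0 — holds.
#10 x3 × x4 = -4 × 6 = -24, not -26 — does not hold.
#11 max(2, -4) = 2 — holds.
#12 x7 = -1, x1 = 2; -1 ≤ 2 — holds.

The assignment fails constraints 5 and 10.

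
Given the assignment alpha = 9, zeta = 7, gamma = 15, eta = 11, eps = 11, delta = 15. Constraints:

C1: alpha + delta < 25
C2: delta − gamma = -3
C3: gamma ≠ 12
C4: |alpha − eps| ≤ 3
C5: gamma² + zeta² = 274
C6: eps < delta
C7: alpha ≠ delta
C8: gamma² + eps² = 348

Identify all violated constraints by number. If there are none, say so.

No — constraints 2, 8 are not satisfied.

C1: alpha + delta = 9 + 15 = 24; 24 < 25 — holds.
C2: delta − gamma = 15 − 15 = 0, not -3 — does not hold.
C3: gamma = 15, and 15 ≠ 12 — holds.
C4: |9 − 11| = 2; 2 ≤ 3 — holds.
C5: gamma² + zeta² = 15² + 7² = 225 + 49 = 274 — holds.
C6: eps = 11, delta = 15; 11 < 15 — holds.
C7: alpha = 9, delta = 15; distinct — holds.
C8: gamma² + eps² = 15² + 11² = 225 + 121 = 346, not 348 — does not hold.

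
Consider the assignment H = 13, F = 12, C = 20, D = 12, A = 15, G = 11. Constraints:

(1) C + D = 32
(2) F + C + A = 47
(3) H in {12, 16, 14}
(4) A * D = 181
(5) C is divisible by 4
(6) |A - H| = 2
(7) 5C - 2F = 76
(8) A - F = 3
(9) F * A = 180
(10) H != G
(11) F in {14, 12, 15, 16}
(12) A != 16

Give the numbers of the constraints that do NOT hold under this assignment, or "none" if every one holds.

(1) C + D = 20 + 12 = 32 — OK.
(2) F + C + A = 12 + 20 + 15 = 47 — OK.
(3) H = 13 is not in {12, 16, 14} — violated.
(4) A * D = 15 * 12 = 180, not 181 — violated.
(5) 20 / 4 = 5, so 4 divides 20 — OK.
(6) |15 - 13| = 2 — OK.
(7) 5C - 2F = 5(20) - 2(12) = 76 — OK.
(8) A - F = 15 - 12 = 3 — OK.
(9) F * A = 12 * 15 = 180 — OK.
(10) H = 13, G = 11; distinct — OK.
(11) F = 12 is in {14, 12, 15, 16} — OK.
(12) A = 15, and 15 ≠ 16 — OK.

Constraints 3 and 4 do not hold.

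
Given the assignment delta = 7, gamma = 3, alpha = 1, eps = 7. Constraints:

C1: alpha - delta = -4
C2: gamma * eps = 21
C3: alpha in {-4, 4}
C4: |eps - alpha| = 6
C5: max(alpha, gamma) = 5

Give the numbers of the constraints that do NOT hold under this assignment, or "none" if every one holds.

No — constraints 1, 3, and 5 are not satisfied.

C1: alpha - delta = 1 - 7 = -6, not -4 — fails.
C2: gamma * eps = 3 * 7 = 21 — holds.
C3: alpha = 1 is not in {-4, 4} — fails.
C4: |7 - 1| = 6 — holds.
C5: max(1, 3) = 3, not 5 — fails.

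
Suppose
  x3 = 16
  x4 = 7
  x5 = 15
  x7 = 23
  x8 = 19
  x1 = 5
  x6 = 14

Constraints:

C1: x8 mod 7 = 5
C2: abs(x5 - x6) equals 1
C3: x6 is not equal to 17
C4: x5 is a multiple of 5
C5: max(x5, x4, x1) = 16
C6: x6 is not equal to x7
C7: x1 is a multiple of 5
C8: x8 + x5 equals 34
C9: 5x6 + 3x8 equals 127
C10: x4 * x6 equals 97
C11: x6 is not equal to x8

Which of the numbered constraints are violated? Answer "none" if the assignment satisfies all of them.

Violated: 5 and 10.

C1: 19 mod 7 = 5 — holds.
C2: abs(15 - 14) = 1 — holds.
C3: x6 = 14, and 14 ≠ 17 — holds.
C4: 15 / 5 = 3, so 5 divides 15 — holds.
C5: max(15, 7, 5) = 15, not 16 — fails.
C6: x6 = 14, x7 = 23; distinct — holds.
C7: 5 / 5 = 1, so 5 divides 5 — holds.
C8: x8 + x5 = 19 + 15 = 34 — holds.
C9: 5x6 + 3x8 = 5(14) + 3(19) = 127 — holds.
C10: x4 * x6 = 7 * 14 = 98, not 97 — fails.
C11: x6 = 14, x8 = 19; distinct — holds.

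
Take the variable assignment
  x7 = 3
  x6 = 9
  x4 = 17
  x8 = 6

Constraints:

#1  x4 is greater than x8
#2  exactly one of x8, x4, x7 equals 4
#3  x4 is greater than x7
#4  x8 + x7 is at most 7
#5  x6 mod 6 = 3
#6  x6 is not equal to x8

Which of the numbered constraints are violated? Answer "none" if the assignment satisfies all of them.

Constraints 2 and 4 do not hold.

#1 x4 = 17, x8 = 6; 17 > 6  holds
#2 x8=6, x4=17, x7=3; 0 of them equal 4, not exactly one  fails
#3 x4 = 17, x7 = 3; 17 > 3  holds
#4 x8 + x7 = 6 + 3 = 9; 9 > 7, bound 7 not met  fails
#5 9 mod 6 = 3  holds
#6 x6 = 9, x8 = 6; distinct  holds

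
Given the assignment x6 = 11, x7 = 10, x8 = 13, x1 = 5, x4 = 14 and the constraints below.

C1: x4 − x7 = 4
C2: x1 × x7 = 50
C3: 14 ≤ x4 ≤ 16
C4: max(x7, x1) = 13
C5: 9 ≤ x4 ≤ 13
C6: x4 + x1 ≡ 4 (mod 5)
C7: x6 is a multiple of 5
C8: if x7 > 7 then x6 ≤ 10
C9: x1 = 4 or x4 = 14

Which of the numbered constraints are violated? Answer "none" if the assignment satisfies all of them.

C1: x4 − x7 = 14 − 10 = 4 — satisfied.
C2: x1 × x7 = 5 × 10 = 50 — satisfied.
C3: x4 = 14 lies in [14, 16] — satisfied.
C4: max(10, 5) = 10, not 13 — violated.
C5: x4 = 14 is outside [9, 13] — violated.
C6: x4 + x1 = 19; 19 mod 5 = 4 — satisfied.
C7: 11 = 5×2 + 1, so 5 does not divide 11 — violated.
C8: x7 = 10 > 7, so we need x6 ≤ 10; but x6 = 11 > 10 — violated.
C9: x1 = 5 ≠ 4, but x4 = 14 = 14 (second disjunct) — satisfied.

Violated: 4, 5, 7, and 8.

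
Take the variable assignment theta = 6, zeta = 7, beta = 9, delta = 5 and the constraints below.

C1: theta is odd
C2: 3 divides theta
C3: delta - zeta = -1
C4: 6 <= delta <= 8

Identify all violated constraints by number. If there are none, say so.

No — constraints 1, 3, and 4 are not satisfied.

C1: theta = 6 is even  FAIL
C2: 6 / 3 = 2, so 3 divides 6  OK
C3: delta - zeta = 5 - 7 = -2, not -1  FAIL
C4: delta = 5 is outside [6, 8]  FAIL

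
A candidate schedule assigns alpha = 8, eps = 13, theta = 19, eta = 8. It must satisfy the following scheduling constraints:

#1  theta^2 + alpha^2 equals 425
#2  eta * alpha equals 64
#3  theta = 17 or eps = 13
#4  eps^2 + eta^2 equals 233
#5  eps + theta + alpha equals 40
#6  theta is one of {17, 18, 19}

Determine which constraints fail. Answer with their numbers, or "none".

None — every constraint holds.

#1 theta^2 + alpha^2 = 19^2 + 8^2 = 361 + 64 = 425  yes
#2 eta * alpha = 8 * 8 = 64  yes
#3 theta = 19 ≠ 17, but eps = 13 = 13 (second disjunct)  yes
#4 eps^2 + eta^2 = 13^2 + 8^2 = 169 + 64 = 233  yes
#5 eps + theta + alpha = 13 + 19 + 8 = 40  yes
#6 theta = 19 is in {17, 18, 19}  yes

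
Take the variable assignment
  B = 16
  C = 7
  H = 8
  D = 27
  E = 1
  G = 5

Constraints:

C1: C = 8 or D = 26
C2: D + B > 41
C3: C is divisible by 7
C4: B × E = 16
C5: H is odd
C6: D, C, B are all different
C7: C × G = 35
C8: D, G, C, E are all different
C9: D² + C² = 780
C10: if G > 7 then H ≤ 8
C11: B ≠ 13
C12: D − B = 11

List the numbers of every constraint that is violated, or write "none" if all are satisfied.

C1: C = 7 ≠ 8 and D = 27 ≠ 26; both disjuncts false — does not hold.
C2: D + B = 27 + 16 = 43; 43 > 41 — holds.
C3: 7 / 7 = 1, so 7 divides 7 — holds.
C4: B × E = 16 × 1 = 16 — holds.
C5: H = 8 is even — does not hold.
C6: values 27, 7, 16 are pairwise distinct — holds.
C7: C × G = 7 × 5 = 35 — holds.
C8: values 27, 5, 7, 1 are pairwise distinct — holds.
C9: D² + C² = 27² + 7² = 729 + 49 = 778, not 780 — does not hold.
C10: G = 5, not > 7; antecedent false, conditional vacuously true — holds.
C11: B = 16, and 16 ≠ 13 — holds.
C12: D − B = 27 − 16 = 11 — holds.

No — constraints 1, 5, and 9 are not satisfied.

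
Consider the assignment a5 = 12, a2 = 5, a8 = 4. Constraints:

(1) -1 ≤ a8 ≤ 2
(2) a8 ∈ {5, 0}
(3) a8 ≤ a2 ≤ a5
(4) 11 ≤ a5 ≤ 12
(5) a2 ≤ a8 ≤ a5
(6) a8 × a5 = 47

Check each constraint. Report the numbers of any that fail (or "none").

(1) a8 = 4 is outside [-1, 2]  no
(2) a8 = 4 is not in {5, 0}  no
(3) values 4 ≤ 5 ≤ 12  yes
(4) a5 = 12 lies in [11, 12]  yes
(5) values 5, 4, 12; a2 = 5 is not ≤ a8 = 4  no
(6) a8 × a5 = 4 × 12 = 48, not 47  no

Violated: 1, 2, 5, 6.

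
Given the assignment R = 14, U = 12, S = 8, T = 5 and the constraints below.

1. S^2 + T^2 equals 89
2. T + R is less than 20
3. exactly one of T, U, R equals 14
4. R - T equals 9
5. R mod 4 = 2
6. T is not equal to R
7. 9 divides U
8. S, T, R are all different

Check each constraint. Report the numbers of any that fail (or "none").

Constraint 7 does not hold.

1. S^2 + T^2 = 8^2 + 5^2 = 64 + 25 = 89  true
2. T + R = 5 + 14 = 19; 19 < 20  true
3. T=5, U=12, R=14; 1 of them equals 14  true
4. R - T = 14 - 5 = 9  true
5. 14 mod 4 = 2  true
6. T = 5, R = 14; distinct  true
7. 12 = 9*1 + 3, so 9 does not divide 12  false
8. values 8, 5, 14 are pairwise distinct  true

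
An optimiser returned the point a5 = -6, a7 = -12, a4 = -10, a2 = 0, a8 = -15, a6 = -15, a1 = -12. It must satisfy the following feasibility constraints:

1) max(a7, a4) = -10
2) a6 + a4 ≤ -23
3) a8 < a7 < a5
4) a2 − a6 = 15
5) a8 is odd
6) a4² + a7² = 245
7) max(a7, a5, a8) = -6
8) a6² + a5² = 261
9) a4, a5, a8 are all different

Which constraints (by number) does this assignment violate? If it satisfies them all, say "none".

1) max(-12, -10) = -10 — holds.
2) a6 + a4 = -15 + (-10) = -25; -25 ≤ -23 — holds.
3) values -15 < -12 < -6 — holds.
4) a2 − a6 = 0 − (-15) = 15 — holds.
5) a8 = -15 is odd — holds.
6) a4² + a7² = (-10)² + (-12)² = 100 + 144 = 244, not 245 — does not hold.
7) max(-12, -6, -15) = -6 — holds.
8) a6² + a5² = (-15)² + (-6)² = 225 + 36 = 261 — holds.
9) values -10, -6, -15 are pairwise distinct — holds.

Constraint 6 does not hold.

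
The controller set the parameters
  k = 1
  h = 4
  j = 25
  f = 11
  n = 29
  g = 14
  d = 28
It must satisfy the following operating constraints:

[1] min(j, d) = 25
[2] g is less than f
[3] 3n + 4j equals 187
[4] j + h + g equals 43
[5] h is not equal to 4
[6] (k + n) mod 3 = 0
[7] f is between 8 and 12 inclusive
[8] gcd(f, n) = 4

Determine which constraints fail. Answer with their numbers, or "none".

[1] min(25, 28) = 25  ✓
[2] g = 14, f = 11; 14 ≥ 11 (want <)  ✗
[3] 3n + 4j = 3(29) + 4(25) = 187  ✓
[4] j + h + g = 25 + 4 + 14 = 43  ✓
[5] h = 4, but 4 is required to differ  ✗
[6] k + n = 30; 30 mod 3 = 0  ✓
[7] f = 11 lies in [8, 12]  ✓
[8] gcd(11, 29) = 1, not 4  ✗

Constraints 2, 5, and 8 do not hold.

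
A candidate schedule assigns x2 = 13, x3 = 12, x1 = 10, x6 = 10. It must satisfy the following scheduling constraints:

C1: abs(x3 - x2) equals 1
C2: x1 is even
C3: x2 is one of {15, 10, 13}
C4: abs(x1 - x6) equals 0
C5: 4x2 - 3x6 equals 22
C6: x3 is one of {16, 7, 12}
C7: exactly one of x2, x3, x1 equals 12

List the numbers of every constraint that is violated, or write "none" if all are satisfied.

C1: abs(12 - 13) = 1 — OK.
C2: x1 = 10 is even — OK.
C3: x2 = 13 is in {15, 10, 13} — OK.
C4: abs(10 - 10) = 0 — OK.
C5: 4x2 - 3x6 = 4(13) - 3(10) = 22 — OK.
C6: x3 = 12 is in {16, 7, 12} — OK.
C7: x2=13, x3=12, x1=10; 1 of them equals 12 — OK.

All constraints are satisfied.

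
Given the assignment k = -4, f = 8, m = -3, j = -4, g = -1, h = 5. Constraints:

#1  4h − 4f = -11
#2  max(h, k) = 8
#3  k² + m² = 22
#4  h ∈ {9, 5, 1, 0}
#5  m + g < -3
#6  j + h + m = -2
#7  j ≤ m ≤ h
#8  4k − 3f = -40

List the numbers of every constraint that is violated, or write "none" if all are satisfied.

#1 4h − 4f = 4(5) − 4(8) = -12, not -11 — does not hold.
#2 max(5, -4) = 5, not 8 — does not hold.
#3 k² + m² = (-4)² + (-3)² = 16 + 9 = 25, not 22 — does not hold.
#4 h = 5 is in {9, 5, 1, 0} — holds.
#5 m + g = -3 + (-1) = -4; -4 < -3 — holds.
#6 j + h + m = -4 + 5 + (-3) = -2 — holds.
#7 values -4 ≤ -3 ≤ 5 — holds.
#8 4k − 3f = 4(-4) − 3(8) = -40 — holds.

Constraints 1, 2, 3 are violated.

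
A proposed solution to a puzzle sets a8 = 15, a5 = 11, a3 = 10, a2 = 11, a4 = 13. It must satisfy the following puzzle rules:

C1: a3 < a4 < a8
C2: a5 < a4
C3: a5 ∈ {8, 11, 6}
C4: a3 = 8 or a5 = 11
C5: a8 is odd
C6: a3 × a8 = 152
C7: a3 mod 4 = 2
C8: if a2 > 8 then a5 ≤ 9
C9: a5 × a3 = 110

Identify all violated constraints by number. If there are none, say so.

C1: values 10 < 13 < 15 — satisfied.
C2: a5 = 11, a4 = 13; 11 < 13 — satisfied.
C3: a5 = 11 is in {8, 11, 6} — satisfied.
C4: a3 = 10 ≠ 8, but a5 = 11 = 11 (second disjunct) — satisfied.
C5: a8 = 15 is odd — satisfied.
C6: a3 × a8 = 10 × 15 = 150, not 152 — violated.
C7: 10 mod 4 = 2 — satisfied.
C8: a2 = 11 > 8, so we need a5 ≤ 9; but a5 = 11 > 9 — violated.
C9: a5 × a3 = 11 × 10 = 110 — satisfied.

Constraints 6 and 8 do not hold.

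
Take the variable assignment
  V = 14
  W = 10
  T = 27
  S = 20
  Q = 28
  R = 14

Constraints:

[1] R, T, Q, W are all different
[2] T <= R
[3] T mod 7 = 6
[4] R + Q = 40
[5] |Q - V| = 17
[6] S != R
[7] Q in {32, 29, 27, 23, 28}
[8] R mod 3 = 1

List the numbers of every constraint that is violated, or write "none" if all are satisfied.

[1] values 14, 27, 28, 10 are pairwise distinct  OK
[2] T = 27, R = 14; 27 > 14 (want ≤)  FAIL
[3] 27 mod 7 = 6  OK
[4] R + Q = 14 + 28 = 42, not 40  FAIL
[5] |28 - 14| = 14, not 17  FAIL
[6] S = 20, R = 14; distinct  OK
[7] Q = 28 is in {32, 29, 27, 23, 28}  OK
[8] 14 mod 3 = 2, not 1  FAIL

The assignment fails constraints 2, 4, 5, and 8.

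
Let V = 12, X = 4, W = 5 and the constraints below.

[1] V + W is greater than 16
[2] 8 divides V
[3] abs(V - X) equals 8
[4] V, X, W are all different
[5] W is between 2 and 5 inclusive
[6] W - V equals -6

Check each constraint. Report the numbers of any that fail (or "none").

Constraints 2 and 6 are violated.

[1] V + W = 12 + 5 = 17; 17 > 16 — OK.
[2] 12 = 8*1 + 4, so 8 does not divide 12 — violated.
[3] abs(12 - 4) = 8 — OK.
[4] values 12, 4, 5 are pairwise distinct — OK.
[5] W = 5 lies in [2, 5] — OK.
[6] W - V = 5 - 12 = -7, not -6 — violated.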